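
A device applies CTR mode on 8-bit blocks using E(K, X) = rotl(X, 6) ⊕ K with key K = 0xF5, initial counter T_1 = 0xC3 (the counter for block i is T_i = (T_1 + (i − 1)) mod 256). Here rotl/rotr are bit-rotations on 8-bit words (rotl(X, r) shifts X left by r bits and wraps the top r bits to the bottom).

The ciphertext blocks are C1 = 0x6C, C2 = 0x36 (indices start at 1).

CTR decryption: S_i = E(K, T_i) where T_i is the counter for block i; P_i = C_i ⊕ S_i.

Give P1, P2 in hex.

P1 = 0x69, P2 = 0xF2

P1: T = 0xC3, S = E(K, T) = 0x05; 0x6C ⊕ 0x05 = 0x69.
P2: T = 0xC4, S = E(K, T) = 0xC4; 0x36 ⊕ 0xC4 = 0xF2.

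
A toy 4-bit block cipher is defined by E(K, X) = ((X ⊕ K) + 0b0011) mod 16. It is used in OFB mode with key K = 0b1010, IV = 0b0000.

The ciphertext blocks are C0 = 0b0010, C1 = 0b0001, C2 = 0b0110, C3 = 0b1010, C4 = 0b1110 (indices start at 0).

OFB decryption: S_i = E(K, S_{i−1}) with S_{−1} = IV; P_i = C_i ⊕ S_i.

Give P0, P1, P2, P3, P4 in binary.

P0 = 0b1111, P1 = 0b1011, P2 = 0b0101, P3 = 0b0110, P4 = 0b0111

P0: S = E(K, 0b0000) = 0b1101; 0b0010 ⊕ 0b1101 = 0b1111.
P1: S = E(K, 0b1101) = 0b1010; 0b0001 ⊕ 0b1010 = 0b1011.
P2: S = E(K, 0b1010) = 0b0011; 0b0110 ⊕ 0b0011 = 0b0101.
P3: S = E(K, 0b0011) = 0b1100; 0b1010 ⊕ 0b1100 = 0b0110.
P4: S = E(K, 0b1100) = 0b1001; 0b1110 ⊕ 0b1001 = 0b0111.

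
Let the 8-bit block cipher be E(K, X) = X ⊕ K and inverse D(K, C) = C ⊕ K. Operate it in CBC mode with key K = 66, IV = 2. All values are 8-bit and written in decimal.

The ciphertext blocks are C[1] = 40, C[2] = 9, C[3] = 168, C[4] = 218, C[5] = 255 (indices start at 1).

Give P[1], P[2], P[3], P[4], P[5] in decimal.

P[1] = 104, P[2] = 99, P[3] = 227, P[4] = 48, P[5] = 103

CBC decryption: P_i = D(K, C_i) ⊕ C_{i−1}, with C_{0} = IV.
P[1]: D(K, 40) = 106; 106 ⊕ 2 = 104.
P[2]: D(K, 9) = 75; 75 ⊕ 40 = 99.
P[3]: D(K, 168) = 234; 234 ⊕ 9 = 227.
P[4]: D(K, 218) = 152; 152 ⊕ 168 = 48.
P[5]: D(K, 255) = 189; 189 ⊕ 218 = 103.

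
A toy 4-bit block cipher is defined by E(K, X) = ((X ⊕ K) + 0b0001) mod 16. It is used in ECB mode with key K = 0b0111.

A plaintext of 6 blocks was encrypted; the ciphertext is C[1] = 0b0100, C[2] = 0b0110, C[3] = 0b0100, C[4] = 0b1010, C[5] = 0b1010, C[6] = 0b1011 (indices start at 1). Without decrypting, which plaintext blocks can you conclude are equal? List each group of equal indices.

P[1] = P[3]; P[4] = P[5]

ECB encrypts each block independently with the same key, so equal ciphertext blocks imply equal plaintext blocks.
C[1] = C[3] = 0b0100, so P[1] = P[3].
C[4] = C[5] = 0b1010, so P[4] = P[5].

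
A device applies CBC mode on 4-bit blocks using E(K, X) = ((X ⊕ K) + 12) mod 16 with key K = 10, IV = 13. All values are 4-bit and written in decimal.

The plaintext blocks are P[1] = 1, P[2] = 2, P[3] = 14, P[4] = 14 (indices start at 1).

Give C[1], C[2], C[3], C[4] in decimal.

CBC encryption: C_i = E(K, P_i ⊕ C_{i−1}), with C_{0} = IV.
C[1]: P[1] ⊕ 13 = 12; E(K, 12) = 2.
C[2]: P[2] ⊕ 2 = 0; E(K, 0) = 6.
C[3]: P[3] ⊕ 6 = 8; E(K, 8) = 14.
C[4]: P[4] ⊕ 14 = 0; E(K, 0) = 6.

C[1] = 2, C[2] = 6, C[3] = 14, C[4] = 6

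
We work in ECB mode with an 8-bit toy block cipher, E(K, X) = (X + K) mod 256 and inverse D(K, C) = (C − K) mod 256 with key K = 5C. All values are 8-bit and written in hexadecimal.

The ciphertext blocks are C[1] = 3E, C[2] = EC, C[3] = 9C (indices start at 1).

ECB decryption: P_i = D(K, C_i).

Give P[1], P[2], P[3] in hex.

P[1] = E2, P[2] = 90, P[3] = 40

P[1]: D(K, 3E) = E2.
P[2]: D(K, EC) = 90.
P[3]: D(K, 9C) = 40.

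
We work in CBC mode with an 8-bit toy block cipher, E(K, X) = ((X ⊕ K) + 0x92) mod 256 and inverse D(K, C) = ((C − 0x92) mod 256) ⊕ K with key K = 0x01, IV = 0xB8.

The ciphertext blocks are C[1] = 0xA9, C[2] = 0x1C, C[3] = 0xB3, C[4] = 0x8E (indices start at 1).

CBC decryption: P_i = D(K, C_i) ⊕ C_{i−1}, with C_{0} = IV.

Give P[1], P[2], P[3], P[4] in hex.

P[1] = 0xAE, P[2] = 0x22, P[3] = 0x3C, P[4] = 0x4E

P[1]: D(K, 0xA9) = 0x16; 0x16 ⊕ 0xB8 = 0xAE.
P[2]: D(K, 0x1C) = 0x8B; 0x8B ⊕ 0xA9 = 0x22.
P[3]: D(K, 0xB3) = 0x20; 0x20 ⊕ 0x1C = 0x3C.
P[4]: D(K, 0x8E) = 0xFD; 0xFD ⊕ 0xB3 = 0x4E.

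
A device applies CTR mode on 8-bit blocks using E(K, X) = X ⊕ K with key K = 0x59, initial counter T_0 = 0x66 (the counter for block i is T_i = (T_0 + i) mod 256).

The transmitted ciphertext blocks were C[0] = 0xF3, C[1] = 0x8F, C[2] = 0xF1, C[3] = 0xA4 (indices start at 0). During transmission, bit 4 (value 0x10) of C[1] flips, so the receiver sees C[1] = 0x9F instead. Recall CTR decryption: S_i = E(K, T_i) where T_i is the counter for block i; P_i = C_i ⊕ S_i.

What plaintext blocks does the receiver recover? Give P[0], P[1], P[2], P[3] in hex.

Only C[1] changed, to 0x9F. In CTR, a change in C_i flips the same bit in P_i only; the keystream is unaffected. Decrypting the received ciphertext:
P[0]: T = 0x66, S = E(K, T) = 0x3F; 0xF3 ⊕ 0x3F = 0xCC.
P[1]: T = 0x67, S = E(K, T) = 0x3E; 0x9F ⊕ 0x3E = 0xA1.
P[2]: T = 0x68, S = E(K, T) = 0x31; 0xF1 ⊕ 0x31 = 0xC0.
P[3]: T = 0x69, S = E(K, T) = 0x30; 0xA4 ⊕ 0x30 = 0x94.
Blocks that differ from the original plaintext: P[1].

P[0] = 0xCC, P[1] = 0xA1, P[2] = 0xC0, P[3] = 0x94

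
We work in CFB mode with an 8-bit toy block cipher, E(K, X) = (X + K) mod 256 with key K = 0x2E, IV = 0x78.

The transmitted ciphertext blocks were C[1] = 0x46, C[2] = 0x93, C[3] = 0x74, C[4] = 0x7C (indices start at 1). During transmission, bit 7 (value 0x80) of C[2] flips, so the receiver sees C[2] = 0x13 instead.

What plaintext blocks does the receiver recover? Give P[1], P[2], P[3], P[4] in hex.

P[1] = 0xE0, P[2] = 0x67, P[3] = 0x35, P[4] = 0xDE

CFB decryption: P_i = C_i ⊕ E(K, C_{i−1}), with C_{0} = IV.
Only C[2] changed, to 0x13. In CFB, a change in C_i flips the same bit in P_i and garbles P_{i+1}. Decrypting the received ciphertext:
P[1]: E(K, 0x78) = 0xA6; 0x46 ⊕ 0xA6 = 0xE0.
P[2]: E(K, 0x46) = 0x74; 0x13 ⊕ 0x74 = 0x67.
P[3]: E(K, 0x13) = 0x41; 0x74 ⊕ 0x41 = 0x35.
P[4]: E(K, 0x74) = 0xA2; 0x7C ⊕ 0xA2 = 0xDE.
Blocks that differ from the original plaintext: P[2], P[3].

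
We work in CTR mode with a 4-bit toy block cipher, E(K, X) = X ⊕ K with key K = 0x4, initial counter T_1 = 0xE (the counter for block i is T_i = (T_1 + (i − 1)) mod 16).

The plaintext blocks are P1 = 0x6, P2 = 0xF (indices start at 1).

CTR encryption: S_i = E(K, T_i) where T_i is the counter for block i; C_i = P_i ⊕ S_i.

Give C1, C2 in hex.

C1: T = 0xE, S = E(K, T) = 0xA; 0x6 ⊕ 0xA = 0xC.
C2: T = 0xF, S = E(K, T) = 0xB; 0xF ⊕ 0xB = 0x4.

C1 = 0xC, C2 = 0x4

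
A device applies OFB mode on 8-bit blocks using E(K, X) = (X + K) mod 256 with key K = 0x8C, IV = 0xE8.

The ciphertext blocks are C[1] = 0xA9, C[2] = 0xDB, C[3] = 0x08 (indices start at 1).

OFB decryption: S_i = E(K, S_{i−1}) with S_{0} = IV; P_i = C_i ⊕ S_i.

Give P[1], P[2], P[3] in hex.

P[1]: S = E(K, 0xE8) = 0x74; 0xA9 ⊕ 0x74 = 0xDD.
P[2]: S = E(K, 0x74) = 0x00; 0xDB ⊕ 0x00 = 0xDB.
P[3]: S = E(K, 0x00) = 0x8C; 0x08 ⊕ 0x8C = 0x84.

P[1] = 0xDD, P[2] = 0xDB, P[3] = 0x84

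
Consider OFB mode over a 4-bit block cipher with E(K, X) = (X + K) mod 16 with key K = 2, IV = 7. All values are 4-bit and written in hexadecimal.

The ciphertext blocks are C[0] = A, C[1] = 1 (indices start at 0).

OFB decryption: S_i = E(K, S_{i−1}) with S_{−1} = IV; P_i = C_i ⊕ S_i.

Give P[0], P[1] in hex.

P[0] = 3, P[1] = A

P[0]: S = E(K, 7) = 9; A ⊕ 9 = 3.
P[1]: S = E(K, 9) = B; 1 ⊕ B = A.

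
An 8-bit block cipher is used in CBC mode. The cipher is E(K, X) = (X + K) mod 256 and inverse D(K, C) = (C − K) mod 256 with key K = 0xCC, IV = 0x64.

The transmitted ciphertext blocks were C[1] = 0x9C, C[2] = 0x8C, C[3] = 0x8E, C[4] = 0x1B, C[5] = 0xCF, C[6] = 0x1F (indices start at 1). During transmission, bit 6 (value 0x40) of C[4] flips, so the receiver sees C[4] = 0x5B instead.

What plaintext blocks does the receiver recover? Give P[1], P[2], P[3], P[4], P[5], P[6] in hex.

CBC decryption: P_i = D(K, C_i) ⊕ C_{i−1}, with C_{0} = IV.
Only C[4] changed, to 0x5B. In CBC, a change in C_i garbles P_i and flips the same bit in P_{i+1}. Decrypting the received ciphertext:
P[1]: D(K, 0x9C) = 0xD0; 0xD0 ⊕ 0x64 = 0xB4.
P[2]: D(K, 0x8C) = 0xC0; 0xC0 ⊕ 0x9C = 0x5C.
P[3]: D(K, 0x8E) = 0xC2; 0xC2 ⊕ 0x8C = 0x4E.
P[4]: D(K, 0x5B) = 0x8F; 0x8F ⊕ 0x8E = 0x01.
P[5]: D(K, 0xCF) = 0x03; 0x03 ⊕ 0x5B = 0x58.
P[6]: D(K, 0x1F) = 0x53; 0x53 ⊕ 0xCF = 0x9C.
Blocks that differ from the original plaintext: P[4], P[5].

P[1] = 0xB4, P[2] = 0x5C, P[3] = 0x4E, P[4] = 0x01, P[5] = 0x58, P[6] = 0x9C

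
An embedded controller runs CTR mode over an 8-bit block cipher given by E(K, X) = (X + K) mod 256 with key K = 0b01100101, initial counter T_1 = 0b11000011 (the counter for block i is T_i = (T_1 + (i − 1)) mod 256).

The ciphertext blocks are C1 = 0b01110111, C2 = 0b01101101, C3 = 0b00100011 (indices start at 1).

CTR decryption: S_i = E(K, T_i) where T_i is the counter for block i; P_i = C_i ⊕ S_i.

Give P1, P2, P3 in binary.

P1: T = 0b11000011, S = E(K, T) = 0b00101000; 0b01110111 ⊕ 0b00101000 = 0b01011111.
P2: T = 0b11000100, S = E(K, T) = 0b00101001; 0b01101101 ⊕ 0b00101001 = 0b01000100.
P3: T = 0b11000101, S = E(K, T) = 0b00101010; 0b00100011 ⊕ 0b00101010 = 0b00001001.

P1 = 0b01011111, P2 = 0b01000100, P3 = 0b00001001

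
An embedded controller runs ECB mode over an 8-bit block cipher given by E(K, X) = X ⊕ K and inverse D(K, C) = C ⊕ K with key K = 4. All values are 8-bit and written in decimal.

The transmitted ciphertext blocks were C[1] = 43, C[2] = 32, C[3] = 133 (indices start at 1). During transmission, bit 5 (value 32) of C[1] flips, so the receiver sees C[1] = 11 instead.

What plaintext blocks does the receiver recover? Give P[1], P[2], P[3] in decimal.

P[1] = 15, P[2] = 36, P[3] = 129

ECB decryption: P_i = D(K, C_i).
Only C[1] changed, to 11. In ECB, a change in C_i affects only P_i. Decrypting the received ciphertext:
P[1]: D(K, 11) = 15.
P[2]: D(K, 32) = 36.
P[3]: D(K, 133) = 129.
Blocks that differ from the original plaintext: P[1].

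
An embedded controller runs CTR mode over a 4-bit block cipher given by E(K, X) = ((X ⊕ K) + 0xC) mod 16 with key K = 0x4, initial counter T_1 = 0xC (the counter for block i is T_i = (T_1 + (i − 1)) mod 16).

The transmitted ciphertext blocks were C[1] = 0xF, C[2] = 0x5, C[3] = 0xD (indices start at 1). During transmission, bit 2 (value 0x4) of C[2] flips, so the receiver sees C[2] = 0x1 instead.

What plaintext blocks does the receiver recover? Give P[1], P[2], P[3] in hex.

P[1] = 0xB, P[2] = 0x4, P[3] = 0xB

CTR decryption: S_i = E(K, T_i) where T_i is the counter for block i; P_i = C_i ⊕ S_i.
Only C[2] changed, to 0x1. In CTR, a change in C_i flips the same bit in P_i only; the keystream is unaffected. Decrypting the received ciphertext:
P[1]: T = 0xC, S = E(K, T) = 0x4; 0xF ⊕ 0x4 = 0xB.
P[2]: T = 0xD, S = E(K, T) = 0x5; 0x1 ⊕ 0x5 = 0x4.
P[3]: T = 0xE, S = E(K, T) = 0x6; 0xD ⊕ 0x6 = 0xB.
Blocks that differ from the original plaintext: P[2].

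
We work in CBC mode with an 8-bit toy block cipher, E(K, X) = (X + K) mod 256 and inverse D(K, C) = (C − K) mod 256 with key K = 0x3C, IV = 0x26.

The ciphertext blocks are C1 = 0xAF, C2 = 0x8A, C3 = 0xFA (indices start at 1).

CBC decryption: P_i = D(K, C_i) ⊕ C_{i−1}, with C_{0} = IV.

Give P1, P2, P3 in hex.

P1: D(K, 0xAF) = 0x73; 0x73 ⊕ 0x26 = 0x55.
P2: D(K, 0x8A) = 0x4E; 0x4E ⊕ 0xAF = 0xE1.
P3: D(K, 0xFA) = 0xBE; 0xBE ⊕ 0x8A = 0x34.

P1 = 0x55, P2 = 0xE1, P3 = 0x34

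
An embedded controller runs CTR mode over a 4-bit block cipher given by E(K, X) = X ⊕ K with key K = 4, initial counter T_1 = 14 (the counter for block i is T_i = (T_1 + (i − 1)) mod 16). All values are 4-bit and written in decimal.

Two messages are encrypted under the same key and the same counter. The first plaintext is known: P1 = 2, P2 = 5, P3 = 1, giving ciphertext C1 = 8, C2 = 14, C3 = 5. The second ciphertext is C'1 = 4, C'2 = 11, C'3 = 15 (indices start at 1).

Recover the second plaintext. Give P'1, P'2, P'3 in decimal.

P'1 = 14, P'2 = 0, P'3 = 11

In CTR with a reused counter, both messages share the same keystream S_i, so C_i ⊕ C'_i = P_i ⊕ P'_i and thus P'_i = P_i ⊕ C_i ⊕ C'_i.
P'1: 2 ⊕ 8 ⊕ 4 = 14.
P'2: 5 ⊕ 14 ⊕ 11 = 0.
P'3: 1 ⊕ 5 ⊕ 15 = 11.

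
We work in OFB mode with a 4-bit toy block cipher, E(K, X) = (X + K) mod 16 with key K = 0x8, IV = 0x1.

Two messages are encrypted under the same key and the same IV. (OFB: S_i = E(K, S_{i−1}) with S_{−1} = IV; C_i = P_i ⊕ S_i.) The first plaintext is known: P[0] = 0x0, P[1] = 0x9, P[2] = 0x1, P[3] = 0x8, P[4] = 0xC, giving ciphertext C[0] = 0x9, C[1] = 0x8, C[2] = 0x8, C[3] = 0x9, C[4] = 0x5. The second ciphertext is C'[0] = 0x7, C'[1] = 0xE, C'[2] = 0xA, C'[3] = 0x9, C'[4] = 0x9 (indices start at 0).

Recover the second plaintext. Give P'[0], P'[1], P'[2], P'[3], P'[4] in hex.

In OFB with a reused IV, both messages share the same keystream S_i, so C_i ⊕ C'_i = P_i ⊕ P'_i and thus P'_i = P_i ⊕ C_i ⊕ C'_i.
P'[0]: 0x0 ⊕ 0x9 ⊕ 0x7 = 0xE.
P'[1]: 0x9 ⊕ 0x8 ⊕ 0xE = 0xF.
P'[2]: 0x1 ⊕ 0x8 ⊕ 0xA = 0x3.
P'[3]: 0x8 ⊕ 0x9 ⊕ 0x9 = 0x8.
P'[4]: 0xC ⊕ 0x5 ⊕ 0x9 = 0x0.

P'[0] = 0xE, P'[1] = 0xF, P'[2] = 0x3, P'[3] = 0x8, P'[4] = 0x0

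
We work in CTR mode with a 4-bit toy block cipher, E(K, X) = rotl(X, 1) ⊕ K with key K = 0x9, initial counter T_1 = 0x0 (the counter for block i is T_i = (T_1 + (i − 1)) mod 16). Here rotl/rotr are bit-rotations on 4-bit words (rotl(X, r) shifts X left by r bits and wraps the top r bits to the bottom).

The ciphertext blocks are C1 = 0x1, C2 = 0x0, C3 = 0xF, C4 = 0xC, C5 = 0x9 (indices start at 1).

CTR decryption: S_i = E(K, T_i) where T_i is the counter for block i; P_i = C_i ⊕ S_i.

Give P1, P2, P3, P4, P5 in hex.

P1 = 0x8, P2 = 0xB, P3 = 0x2, P4 = 0x3, P5 = 0x8

P1: T = 0x0, S = E(K, T) = 0x9; 0x1 ⊕ 0x9 = 0x8.
P2: T = 0x1, S = E(K, T) = 0xB; 0x0 ⊕ 0xB = 0xB.
P3: T = 0x2, S = E(K, T) = 0xD; 0xF ⊕ 0xD = 0x2.
P4: T = 0x3, S = E(K, T) = 0xF; 0xC ⊕ 0xF = 0x3.
P5: T = 0x4, S = E(K, T) = 0x1; 0x9 ⊕ 0x1 = 0x8.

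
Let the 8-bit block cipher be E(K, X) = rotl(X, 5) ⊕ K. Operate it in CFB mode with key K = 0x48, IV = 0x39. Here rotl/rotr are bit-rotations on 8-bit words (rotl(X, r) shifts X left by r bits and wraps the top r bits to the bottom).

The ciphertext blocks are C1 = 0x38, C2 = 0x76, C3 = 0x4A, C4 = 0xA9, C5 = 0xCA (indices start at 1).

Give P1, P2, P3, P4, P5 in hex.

CFB decryption: P_i = C_i ⊕ E(K, C_{i−1}), with C_{0} = IV.
P1: E(K, 0x39) = 0x6F; 0x38 ⊕ 0x6F = 0x57.
P2: E(K, 0x38) = 0x4F; 0x76 ⊕ 0x4F = 0x39.
P3: E(K, 0x76) = 0x86; 0x4A ⊕ 0x86 = 0xCC.
P4: E(K, 0x4A) = 0x01; 0xA9 ⊕ 0x01 = 0xA8.
P5: E(K, 0xA9) = 0x7D; 0xCA ⊕ 0x7D = 0xB7.

P1 = 0x57, P2 = 0x39, P3 = 0xCC, P4 = 0xA8, P5 = 0xB7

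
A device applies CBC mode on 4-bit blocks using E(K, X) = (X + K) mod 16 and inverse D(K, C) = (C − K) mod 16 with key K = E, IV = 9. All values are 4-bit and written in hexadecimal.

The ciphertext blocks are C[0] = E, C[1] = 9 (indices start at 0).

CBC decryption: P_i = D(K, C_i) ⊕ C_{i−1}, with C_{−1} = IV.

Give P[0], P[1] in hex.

P[0]: D(K, E) = 0; 0 ⊕ 9 = 9.
P[1]: D(K, 9) = B; B ⊕ E = 5.

P[0] = 9, P[1] = 5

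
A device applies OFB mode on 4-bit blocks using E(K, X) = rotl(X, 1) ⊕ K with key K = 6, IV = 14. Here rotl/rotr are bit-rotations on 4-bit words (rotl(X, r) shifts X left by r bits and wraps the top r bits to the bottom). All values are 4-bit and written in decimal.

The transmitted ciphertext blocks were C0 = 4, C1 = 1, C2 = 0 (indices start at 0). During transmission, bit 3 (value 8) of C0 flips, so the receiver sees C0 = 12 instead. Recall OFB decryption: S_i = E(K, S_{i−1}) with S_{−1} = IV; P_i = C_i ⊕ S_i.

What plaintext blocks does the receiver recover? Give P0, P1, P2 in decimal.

Only C0 changed, to 12. In OFB, a change in C_i flips the same bit in P_i only; the keystream is unaffected. Decrypting the received ciphertext:
P0: S = E(K, 14) = 11; 12 ⊕ 11 = 7.
P1: S = E(K, 11) = 1; 1 ⊕ 1 = 0.
P2: S = E(K, 1) = 4; 0 ⊕ 4 = 4.
Blocks that differ from the original plaintext: P0.

P0 = 7, P1 = 0, P2 = 4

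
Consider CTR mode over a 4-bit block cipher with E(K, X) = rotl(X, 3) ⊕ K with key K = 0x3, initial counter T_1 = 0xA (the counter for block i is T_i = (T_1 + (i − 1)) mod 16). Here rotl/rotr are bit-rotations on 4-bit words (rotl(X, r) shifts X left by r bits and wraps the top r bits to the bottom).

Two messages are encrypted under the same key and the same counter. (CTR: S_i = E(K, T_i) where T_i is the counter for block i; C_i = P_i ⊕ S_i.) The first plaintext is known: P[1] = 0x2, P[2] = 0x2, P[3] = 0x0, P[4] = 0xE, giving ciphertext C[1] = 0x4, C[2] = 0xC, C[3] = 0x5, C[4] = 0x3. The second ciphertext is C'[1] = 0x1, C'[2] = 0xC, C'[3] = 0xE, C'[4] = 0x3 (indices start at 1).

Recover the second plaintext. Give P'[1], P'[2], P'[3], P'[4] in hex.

In CTR with a reused counter, both messages share the same keystream S_i, so C_i ⊕ C'_i = P_i ⊕ P'_i and thus P'_i = P_i ⊕ C_i ⊕ C'_i.
P'[1]: 0x2 ⊕ 0x4 ⊕ 0x1 = 0x7.
P'[2]: 0x2 ⊕ 0xC ⊕ 0xC = 0x2.
P'[3]: 0x0 ⊕ 0x5 ⊕ 0xE = 0xB.
P'[4]: 0xE ⊕ 0x3 ⊕ 0x3 = 0xE.

P'[1] = 0x7, P'[2] = 0x2, P'[3] = 0xB, P'[4] = 0xE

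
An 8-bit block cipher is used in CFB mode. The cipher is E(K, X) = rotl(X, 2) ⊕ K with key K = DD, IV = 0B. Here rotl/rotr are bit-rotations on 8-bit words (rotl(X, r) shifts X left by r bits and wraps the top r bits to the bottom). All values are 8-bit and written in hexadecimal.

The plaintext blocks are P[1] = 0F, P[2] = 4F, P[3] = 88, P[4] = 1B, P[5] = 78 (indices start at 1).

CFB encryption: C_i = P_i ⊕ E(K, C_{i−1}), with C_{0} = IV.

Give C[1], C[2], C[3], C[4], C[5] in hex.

C[1] = FE, C[2] = 69, C[3] = F0, C[4] = 05, C[5] = B1

C[1]: E(K, 0B) = F1; 0F ⊕ F1 = FE.
C[2]: E(K, FE) = 26; 4F ⊕ 26 = 69.
C[3]: E(K, 69) = 78; 88 ⊕ 78 = F0.
C[4]: E(K, F0) = 1E; 1B ⊕ 1E = 05.
C[5]: E(K, 05) = C9; 78 ⊕ C9 = B1.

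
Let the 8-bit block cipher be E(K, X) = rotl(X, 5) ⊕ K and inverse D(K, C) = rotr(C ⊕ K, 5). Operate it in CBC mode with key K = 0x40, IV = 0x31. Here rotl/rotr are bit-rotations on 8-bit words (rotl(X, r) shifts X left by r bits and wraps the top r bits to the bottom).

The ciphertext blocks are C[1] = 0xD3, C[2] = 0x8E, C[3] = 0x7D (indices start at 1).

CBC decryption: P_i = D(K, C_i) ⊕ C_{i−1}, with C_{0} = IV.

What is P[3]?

P[3] = 0x67

P[3]: D(K, 0x7D) = 0xE9; 0xE9 ⊕ 0x8E = 0x67.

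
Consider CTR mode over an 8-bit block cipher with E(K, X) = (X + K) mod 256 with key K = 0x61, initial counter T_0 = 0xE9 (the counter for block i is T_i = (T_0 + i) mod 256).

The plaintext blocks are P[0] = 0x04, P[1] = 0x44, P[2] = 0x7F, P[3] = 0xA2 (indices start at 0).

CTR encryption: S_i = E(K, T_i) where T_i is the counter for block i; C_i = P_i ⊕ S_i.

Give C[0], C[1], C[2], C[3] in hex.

C[0] = 0x4E, C[1] = 0x0F, C[2] = 0x33, C[3] = 0xEF

C[0]: T = 0xE9, S = E(K, T) = 0x4A; 0x04 ⊕ 0x4A = 0x4E.
C[1]: T = 0xEA, S = E(K, T) = 0x4B; 0x44 ⊕ 0x4B = 0x0F.
C[2]: T = 0xEB, S = E(K, T) = 0x4C; 0x7F ⊕ 0x4C = 0x33.
C[3]: T = 0xEC, S = E(K, T) = 0x4D; 0xA2 ⊕ 0x4D = 0xEF.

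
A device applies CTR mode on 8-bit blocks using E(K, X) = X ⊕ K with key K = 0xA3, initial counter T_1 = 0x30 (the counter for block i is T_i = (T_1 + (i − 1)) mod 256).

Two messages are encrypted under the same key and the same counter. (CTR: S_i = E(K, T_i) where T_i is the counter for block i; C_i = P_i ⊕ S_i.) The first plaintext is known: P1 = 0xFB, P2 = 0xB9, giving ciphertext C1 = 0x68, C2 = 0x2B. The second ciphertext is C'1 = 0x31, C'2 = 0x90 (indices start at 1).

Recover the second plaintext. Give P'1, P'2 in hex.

In CTR with a reused counter, both messages share the same keystream S_i, so C_i ⊕ C'_i = P_i ⊕ P'_i and thus P'_i = P_i ⊕ C_i ⊕ C'_i.
P'1: 0xFB ⊕ 0x68 ⊕ 0x31 = 0xA2.
P'2: 0xB9 ⊕ 0x2B ⊕ 0x90 = 0x02.

P'1 = 0xA2, P'2 = 0x02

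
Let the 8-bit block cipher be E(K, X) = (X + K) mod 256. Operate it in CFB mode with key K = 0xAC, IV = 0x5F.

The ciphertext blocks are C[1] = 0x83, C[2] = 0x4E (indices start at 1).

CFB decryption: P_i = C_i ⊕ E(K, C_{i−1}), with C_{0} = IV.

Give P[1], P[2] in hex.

P[1]: E(K, 0x5F) = 0x0B; 0x83 ⊕ 0x0B = 0x88.
P[2]: E(K, 0x83) = 0x2F; 0x4E ⊕ 0x2F = 0x61.

P[1] = 0x88, P[2] = 0x61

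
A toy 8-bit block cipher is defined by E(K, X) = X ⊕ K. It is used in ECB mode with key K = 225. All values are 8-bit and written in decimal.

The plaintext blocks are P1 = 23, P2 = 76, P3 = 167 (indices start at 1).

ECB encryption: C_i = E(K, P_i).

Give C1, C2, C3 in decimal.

C1 = 246, C2 = 173, C3 = 70

C1: E(K, 23) = 246.
C2: E(K, 76) = 173.
C3: E(K, 167) = 70.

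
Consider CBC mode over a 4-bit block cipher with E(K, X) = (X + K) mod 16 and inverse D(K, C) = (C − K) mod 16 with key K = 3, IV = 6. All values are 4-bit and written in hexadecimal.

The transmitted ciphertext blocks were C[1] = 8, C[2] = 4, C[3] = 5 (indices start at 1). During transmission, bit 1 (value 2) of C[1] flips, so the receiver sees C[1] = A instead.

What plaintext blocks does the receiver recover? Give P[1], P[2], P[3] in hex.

CBC decryption: P_i = D(K, C_i) ⊕ C_{i−1}, with C_{0} = IV.
Only C[1] changed, to A. In CBC, a change in C_i garbles P_i and flips the same bit in P_{i+1}. Decrypting the received ciphertext:
P[1]: D(K, A) = 7; 7 ⊕ 6 = 1.
P[2]: D(K, 4) = 1; 1 ⊕ A = B.
P[3]: D(K, 5) = 2; 2 ⊕ 4 = 6.
Blocks that differ from the original plaintext: P[1], P[2].

P[1] = 1, P[2] = B, P[3] = 6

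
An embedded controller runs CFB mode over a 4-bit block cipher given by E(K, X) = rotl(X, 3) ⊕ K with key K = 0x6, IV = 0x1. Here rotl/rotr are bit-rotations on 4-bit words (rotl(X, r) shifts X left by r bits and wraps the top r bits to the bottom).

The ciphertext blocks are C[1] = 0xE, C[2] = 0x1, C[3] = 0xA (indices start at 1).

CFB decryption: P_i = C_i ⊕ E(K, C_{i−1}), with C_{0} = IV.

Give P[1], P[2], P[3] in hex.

P[1] = 0x0, P[2] = 0x0, P[3] = 0x4

P[1]: E(K, 0x1) = 0xE; 0xE ⊕ 0xE = 0x0.
P[2]: E(K, 0xE) = 0x1; 0x1 ⊕ 0x1 = 0x0.
P[3]: E(K, 0x1) = 0xE; 0xA ⊕ 0xE = 0x4.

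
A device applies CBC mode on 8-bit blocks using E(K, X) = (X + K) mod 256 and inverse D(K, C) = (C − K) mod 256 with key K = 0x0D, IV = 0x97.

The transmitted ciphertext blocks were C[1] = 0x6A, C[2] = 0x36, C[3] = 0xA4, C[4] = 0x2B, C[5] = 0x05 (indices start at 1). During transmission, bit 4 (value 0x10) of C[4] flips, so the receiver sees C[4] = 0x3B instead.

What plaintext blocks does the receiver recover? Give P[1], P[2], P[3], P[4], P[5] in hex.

CBC decryption: P_i = D(K, C_i) ⊕ C_{i−1}, with C_{0} = IV.
Only C[4] changed, to 0x3B. In CBC, a change in C_i garbles P_i and flips the same bit in P_{i+1}. Decrypting the received ciphertext:
P[1]: D(K, 0x6A) = 0x5D; 0x5D ⊕ 0x97 = 0xCA.
P[2]: D(K, 0x36) = 0x29; 0x29 ⊕ 0x6A = 0x43.
P[3]: D(K, 0xA4) = 0x97; 0x97 ⊕ 0x36 = 0xA1.
P[4]: D(K, 0x3B) = 0x2E; 0x2E ⊕ 0xA4 = 0x8A.
P[5]: D(K, 0x05) = 0xF8; 0xF8 ⊕ 0x3B = 0xC3.
Blocks that differ from the original plaintext: P[4], P[5].

P[1] = 0xCA, P[2] = 0x43, P[3] = 0xA1, P[4] = 0x8A, P[5] = 0xC3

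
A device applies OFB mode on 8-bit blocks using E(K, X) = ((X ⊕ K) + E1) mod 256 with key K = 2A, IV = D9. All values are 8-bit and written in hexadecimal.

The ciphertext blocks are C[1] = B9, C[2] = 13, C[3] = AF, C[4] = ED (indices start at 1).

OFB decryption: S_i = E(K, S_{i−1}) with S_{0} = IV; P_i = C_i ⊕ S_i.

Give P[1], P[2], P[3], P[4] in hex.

P[1]: S = E(K, D9) = D4; B9 ⊕ D4 = 6D.
P[2]: S = E(K, D4) = DF; 13 ⊕ DF = CC.
P[3]: S = E(K, DF) = D6; AF ⊕ D6 = 79.
P[4]: S = E(K, D6) = DD; ED ⊕ DD = 30.

P[1] = 6D, P[2] = CC, P[3] = 79, P[4] = 30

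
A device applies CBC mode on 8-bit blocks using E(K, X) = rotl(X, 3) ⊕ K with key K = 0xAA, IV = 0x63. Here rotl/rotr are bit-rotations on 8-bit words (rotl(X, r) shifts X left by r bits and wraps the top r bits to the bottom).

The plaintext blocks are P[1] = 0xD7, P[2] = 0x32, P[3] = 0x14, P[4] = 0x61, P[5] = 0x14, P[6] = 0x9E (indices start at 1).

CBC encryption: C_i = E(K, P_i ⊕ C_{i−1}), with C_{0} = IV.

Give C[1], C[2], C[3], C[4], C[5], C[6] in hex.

C[1]: P[1] ⊕ 0x63 = 0xB4; E(K, 0xB4) = 0x0F.
C[2]: P[2] ⊕ 0x0F = 0x3D; E(K, 0x3D) = 0x43.
C[3]: P[3] ⊕ 0x43 = 0x57; E(K, 0x57) = 0x10.
C[4]: P[4] ⊕ 0x10 = 0x71; E(K, 0x71) = 0x21.
C[5]: P[5] ⊕ 0x21 = 0x35; E(K, 0x35) = 0x03.
C[6]: P[6] ⊕ 0x03 = 0x9D; E(K, 0x9D) = 0x46.

C[1] = 0x0F, C[2] = 0x43, C[3] = 0x10, C[4] = 0x21, C[5] = 0x03, C[6] = 0x46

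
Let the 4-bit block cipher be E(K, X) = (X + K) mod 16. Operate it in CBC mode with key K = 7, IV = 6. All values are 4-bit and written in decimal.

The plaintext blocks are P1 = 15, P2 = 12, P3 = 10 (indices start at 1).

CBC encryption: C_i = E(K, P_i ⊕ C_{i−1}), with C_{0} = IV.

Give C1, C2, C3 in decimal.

C1: P1 ⊕ 6 = 9; E(K, 9) = 0.
C2: P2 ⊕ 0 = 12; E(K, 12) = 3.
C3: P3 ⊕ 3 = 9; E(K, 9) = 0.

C1 = 0, C2 = 3, C3 = 0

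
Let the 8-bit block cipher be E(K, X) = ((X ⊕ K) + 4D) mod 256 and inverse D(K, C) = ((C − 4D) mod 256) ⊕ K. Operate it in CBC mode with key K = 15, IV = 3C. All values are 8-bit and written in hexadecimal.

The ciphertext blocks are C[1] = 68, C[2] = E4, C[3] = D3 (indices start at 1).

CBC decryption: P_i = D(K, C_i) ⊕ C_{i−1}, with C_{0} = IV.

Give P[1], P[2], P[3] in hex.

P[1] = 32, P[2] = EA, P[3] = 77

P[1]: D(K, 68) = 0E; 0E ⊕ 3C = 32.
P[2]: D(K, E4) = 82; 82 ⊕ 68 = EA.
P[3]: D(K, D3) = 93; 93 ⊕ E4 = 77.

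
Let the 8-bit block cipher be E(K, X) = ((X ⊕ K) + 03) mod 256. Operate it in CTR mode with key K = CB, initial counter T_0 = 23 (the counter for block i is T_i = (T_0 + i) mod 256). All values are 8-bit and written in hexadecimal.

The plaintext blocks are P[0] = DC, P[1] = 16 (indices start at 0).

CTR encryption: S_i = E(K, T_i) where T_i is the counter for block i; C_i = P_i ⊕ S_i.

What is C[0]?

C[0]: T = 23, S = E(K, T) = EB; DC ⊕ EB = 37.

C[0] = 37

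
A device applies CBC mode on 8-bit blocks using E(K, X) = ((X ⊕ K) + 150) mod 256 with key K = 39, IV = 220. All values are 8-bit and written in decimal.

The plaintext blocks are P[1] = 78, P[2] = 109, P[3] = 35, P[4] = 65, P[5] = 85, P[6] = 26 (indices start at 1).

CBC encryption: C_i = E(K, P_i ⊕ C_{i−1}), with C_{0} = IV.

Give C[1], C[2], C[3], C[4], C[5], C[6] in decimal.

C[1] = 75, C[2] = 151, C[3] = 41, C[4] = 229, C[5] = 45, C[6] = 166

C[1]: P[1] ⊕ 220 = 146; E(K, 146) = 75.
C[2]: P[2] ⊕ 75 = 38; E(K, 38) = 151.
C[3]: P[3] ⊕ 151 = 180; E(K, 180) = 41.
C[4]: P[4] ⊕ 41 = 104; E(K, 104) = 229.
C[5]: P[5] ⊕ 229 = 176; E(K, 176) = 45.
C[6]: P[6] ⊕ 45 = 55; E(K, 55) = 166.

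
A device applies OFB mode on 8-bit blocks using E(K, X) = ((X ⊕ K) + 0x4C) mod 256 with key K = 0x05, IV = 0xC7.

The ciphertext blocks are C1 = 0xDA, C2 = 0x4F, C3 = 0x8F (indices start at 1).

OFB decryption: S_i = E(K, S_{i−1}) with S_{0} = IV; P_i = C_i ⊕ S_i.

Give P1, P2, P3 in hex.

P1: S = E(K, 0xC7) = 0x0E; 0xDA ⊕ 0x0E = 0xD4.
P2: S = E(K, 0x0E) = 0x57; 0x4F ⊕ 0x57 = 0x18.
P3: S = E(K, 0x57) = 0x9E; 0x8F ⊕ 0x9E = 0x11.

P1 = 0xD4, P2 = 0x18, P3 = 0x11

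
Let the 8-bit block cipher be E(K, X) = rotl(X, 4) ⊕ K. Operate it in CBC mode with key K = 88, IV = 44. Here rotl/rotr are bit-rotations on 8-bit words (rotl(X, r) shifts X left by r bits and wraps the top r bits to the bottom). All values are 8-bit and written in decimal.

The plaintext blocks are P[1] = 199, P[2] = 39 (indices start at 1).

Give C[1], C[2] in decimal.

CBC encryption: C_i = E(K, P_i ⊕ C_{i−1}), with C_{0} = IV.
C[1]: P[1] ⊕ 44 = 235; E(K, 235) = 230.
C[2]: P[2] ⊕ 230 = 193; E(K, 193) = 68.

C[1] = 230, C[2] = 68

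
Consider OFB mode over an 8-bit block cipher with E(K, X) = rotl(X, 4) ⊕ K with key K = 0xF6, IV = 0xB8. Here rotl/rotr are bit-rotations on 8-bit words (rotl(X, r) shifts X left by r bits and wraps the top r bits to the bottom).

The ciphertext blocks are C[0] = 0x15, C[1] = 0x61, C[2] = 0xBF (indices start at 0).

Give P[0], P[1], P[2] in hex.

P[0] = 0x68, P[1] = 0x40, P[2] = 0x5B

OFB decryption: S_i = E(K, S_{i−1}) with S_{−1} = IV; P_i = C_i ⊕ S_i.
P[0]: S = E(K, 0xB8) = 0x7D; 0x15 ⊕ 0x7D = 0x68.
P[1]: S = E(K, 0x7D) = 0x21; 0x61 ⊕ 0x21 = 0x40.
P[2]: S = E(K, 0x21) = 0xE4; 0xBF ⊕ 0xE4 = 0x5B.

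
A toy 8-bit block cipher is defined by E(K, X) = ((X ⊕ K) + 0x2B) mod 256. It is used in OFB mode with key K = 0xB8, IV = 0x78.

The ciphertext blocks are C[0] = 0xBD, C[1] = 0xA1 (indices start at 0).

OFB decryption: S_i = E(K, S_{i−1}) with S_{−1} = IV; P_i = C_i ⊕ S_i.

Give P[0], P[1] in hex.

P[0]: S = E(K, 0x78) = 0xEB; 0xBD ⊕ 0xEB = 0x56.
P[1]: S = E(K, 0xEB) = 0x7E; 0xA1 ⊕ 0x7E = 0xDF.

P[0] = 0x56, P[1] = 0xDF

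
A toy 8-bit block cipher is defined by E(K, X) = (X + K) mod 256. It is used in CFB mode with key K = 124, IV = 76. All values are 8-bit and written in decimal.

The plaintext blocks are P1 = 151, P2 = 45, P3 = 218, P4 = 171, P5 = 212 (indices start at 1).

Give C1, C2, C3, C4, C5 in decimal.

CFB encryption: C_i = P_i ⊕ E(K, C_{i−1}), with C_{0} = IV.
C1: E(K, 76) = 200; 151 ⊕ 200 = 95.
C2: E(K, 95) = 219; 45 ⊕ 219 = 246.
C3: E(K, 246) = 114; 218 ⊕ 114 = 168.
C4: E(K, 168) = 36; 171 ⊕ 36 = 143.
C5: E(K, 143) = 11; 212 ⊕ 11 = 223.

C1 = 95, C2 = 246, C3 = 168, C4 = 143, C5 = 223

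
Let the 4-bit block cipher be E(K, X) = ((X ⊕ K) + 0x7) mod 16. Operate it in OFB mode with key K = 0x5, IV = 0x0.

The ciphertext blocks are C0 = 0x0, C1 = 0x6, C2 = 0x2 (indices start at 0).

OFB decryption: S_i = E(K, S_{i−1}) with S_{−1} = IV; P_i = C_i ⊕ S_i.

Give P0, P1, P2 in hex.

P0: S = E(K, 0x0) = 0xC; 0x0 ⊕ 0xC = 0xC.
P1: S = E(K, 0xC) = 0x0; 0x6 ⊕ 0x0 = 0x6.
P2: S = E(K, 0x0) = 0xC; 0x2 ⊕ 0xC = 0xE.

P0 = 0xC, P1 = 0x6, P2 = 0xE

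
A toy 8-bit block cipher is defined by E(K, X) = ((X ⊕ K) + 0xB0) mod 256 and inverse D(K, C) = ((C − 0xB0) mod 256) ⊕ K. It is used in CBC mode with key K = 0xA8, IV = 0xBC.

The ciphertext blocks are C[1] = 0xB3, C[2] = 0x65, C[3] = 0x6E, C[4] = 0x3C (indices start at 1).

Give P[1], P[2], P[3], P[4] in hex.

CBC decryption: P_i = D(K, C_i) ⊕ C_{i−1}, with C_{0} = IV.
P[1]: D(K, 0xB3) = 0xAB; 0xAB ⊕ 0xBC = 0x17.
P[2]: D(K, 0x65) = 0x1D; 0x1D ⊕ 0xB3 = 0xAE.
P[3]: D(K, 0x6E) = 0x16; 0x16 ⊕ 0x65 = 0x73.
P[4]: D(K, 0x3C) = 0x24; 0x24 ⊕ 0x6E = 0x4A.

P[1] = 0x17, P[2] = 0xAE, P[3] = 0x73, P[4] = 0x4A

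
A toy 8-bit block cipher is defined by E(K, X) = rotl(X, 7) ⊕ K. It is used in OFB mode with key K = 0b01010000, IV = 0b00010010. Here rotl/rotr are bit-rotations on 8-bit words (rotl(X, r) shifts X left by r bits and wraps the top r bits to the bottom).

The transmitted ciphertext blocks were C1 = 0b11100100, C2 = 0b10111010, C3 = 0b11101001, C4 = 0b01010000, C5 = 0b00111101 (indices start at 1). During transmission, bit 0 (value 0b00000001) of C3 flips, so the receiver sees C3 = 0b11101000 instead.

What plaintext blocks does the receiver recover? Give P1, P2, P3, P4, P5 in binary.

OFB decryption: S_i = E(K, S_{i−1}) with S_{0} = IV; P_i = C_i ⊕ S_i.
Only C3 changed, to 0b11101000. In OFB, a change in C_i flips the same bit in P_i only; the keystream is unaffected. Decrypting the received ciphertext:
P1: S = E(K, 0b00010010) = 0b01011001; 0b11100100 ⊕ 0b01011001 = 0b10111101.
P2: S = E(K, 0b01011001) = 0b11111100; 0b10111010 ⊕ 0b11111100 = 0b01000110.
P3: S = E(K, 0b11111100) = 0b00101110; 0b11101000 ⊕ 0b00101110 = 0b11000110.
P4: S = E(K, 0b00101110) = 0b01000111; 0b01010000 ⊕ 0b01000111 = 0b00010111.
P5: S = E(K, 0b01000111) = 0b11110011; 0b00111101 ⊕ 0b11110011 = 0b11001110.
Blocks that differ from the original plaintext: P3.

P1 = 0b10111101, P2 = 0b01000110, P3 = 0b11000110, P4 = 0b00010111, P5 = 0b11001110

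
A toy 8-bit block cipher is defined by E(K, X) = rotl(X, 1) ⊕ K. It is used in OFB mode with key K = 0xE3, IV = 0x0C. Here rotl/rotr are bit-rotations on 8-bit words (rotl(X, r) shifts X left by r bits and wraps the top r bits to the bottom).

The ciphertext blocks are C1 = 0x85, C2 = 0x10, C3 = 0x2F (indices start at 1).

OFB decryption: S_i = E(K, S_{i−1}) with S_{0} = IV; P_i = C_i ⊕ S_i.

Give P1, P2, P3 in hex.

P1 = 0x7E, P2 = 0x04, P3 = 0xE4

P1: S = E(K, 0x0C) = 0xFB; 0x85 ⊕ 0xFB = 0x7E.
P2: S = E(K, 0xFB) = 0x14; 0x10 ⊕ 0x14 = 0x04.
P3: S = E(K, 0x14) = 0xCB; 0x2F ⊕ 0xCB = 0xE4.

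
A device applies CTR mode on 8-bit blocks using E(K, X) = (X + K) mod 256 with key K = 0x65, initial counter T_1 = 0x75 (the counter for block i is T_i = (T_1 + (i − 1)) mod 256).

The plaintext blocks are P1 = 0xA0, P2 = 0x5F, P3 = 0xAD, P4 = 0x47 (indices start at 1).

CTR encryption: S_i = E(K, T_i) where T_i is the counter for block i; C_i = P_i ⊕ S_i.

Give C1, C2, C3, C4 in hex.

C1: T = 0x75, S = E(K, T) = 0xDA; 0xA0 ⊕ 0xDA = 0x7A.
C2: T = 0x76, S = E(K, T) = 0xDB; 0x5F ⊕ 0xDB = 0x84.
C3: T = 0x77, S = E(K, T) = 0xDC; 0xAD ⊕ 0xDC = 0x71.
C4: T = 0x78, S = E(K, T) = 0xDD; 0x47 ⊕ 0xDD = 0x9A.

C1 = 0x7A, C2 = 0x84, C3 = 0x71, C4 = 0x9A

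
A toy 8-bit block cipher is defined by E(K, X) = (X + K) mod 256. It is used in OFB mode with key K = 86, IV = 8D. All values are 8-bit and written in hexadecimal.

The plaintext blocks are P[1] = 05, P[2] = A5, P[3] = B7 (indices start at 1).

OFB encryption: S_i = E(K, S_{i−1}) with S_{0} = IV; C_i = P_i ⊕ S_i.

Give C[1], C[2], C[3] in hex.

C[1]: S = E(K, 8D) = 13; 05 ⊕ 13 = 16.
C[2]: S = E(K, 13) = 99; A5 ⊕ 99 = 3C.
C[3]: S = E(K, 99) = 1F; B7 ⊕ 1F = A8.

C[1] = 16, C[2] = 3C, C[3] = A8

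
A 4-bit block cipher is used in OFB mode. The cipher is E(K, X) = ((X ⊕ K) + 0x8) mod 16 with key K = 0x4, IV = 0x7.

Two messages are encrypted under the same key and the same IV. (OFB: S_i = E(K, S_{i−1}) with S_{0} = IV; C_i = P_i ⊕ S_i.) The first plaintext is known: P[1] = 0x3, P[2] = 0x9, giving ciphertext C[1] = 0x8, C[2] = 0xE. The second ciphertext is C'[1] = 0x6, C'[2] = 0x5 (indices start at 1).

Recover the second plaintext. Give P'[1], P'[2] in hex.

P'[1] = 0xD, P'[2] = 0x2

In OFB with a reused IV, both messages share the same keystream S_i, so C_i ⊕ C'_i = P_i ⊕ P'_i and thus P'_i = P_i ⊕ C_i ⊕ C'_i.
P'[1]: 0x3 ⊕ 0x8 ⊕ 0x6 = 0xD.
P'[2]: 0x9 ⊕ 0xE ⊕ 0x5 = 0x2.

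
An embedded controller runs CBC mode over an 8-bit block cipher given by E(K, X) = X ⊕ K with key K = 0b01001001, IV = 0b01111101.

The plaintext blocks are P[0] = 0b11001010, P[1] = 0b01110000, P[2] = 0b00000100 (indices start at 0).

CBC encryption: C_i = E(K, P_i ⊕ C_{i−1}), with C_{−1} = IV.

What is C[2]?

C[0]: P[0] ⊕ 0b01111101 = 0b10110111; E(K, 0b10110111) = 0b11111110.
C[1]: P[1] ⊕ 0b11111110 = 0b10001110; E(K, 0b10001110) = 0b11000111.
C[2]: P[2] ⊕ 0b11000111 = 0b11000011; E(K, 0b11000011) = 0b10001010.

C[2] = 0b10001010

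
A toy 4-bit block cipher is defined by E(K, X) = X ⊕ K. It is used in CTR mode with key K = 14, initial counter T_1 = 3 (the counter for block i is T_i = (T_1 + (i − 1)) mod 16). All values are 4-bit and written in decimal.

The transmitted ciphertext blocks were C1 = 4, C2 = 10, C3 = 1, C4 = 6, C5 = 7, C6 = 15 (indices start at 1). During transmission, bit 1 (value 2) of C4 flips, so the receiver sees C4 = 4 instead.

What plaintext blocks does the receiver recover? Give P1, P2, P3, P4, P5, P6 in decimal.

P1 = 9, P2 = 0, P3 = 10, P4 = 12, P5 = 14, P6 = 9

CTR decryption: S_i = E(K, T_i) where T_i is the counter for block i; P_i = C_i ⊕ S_i.
Only C4 changed, to 4. In CTR, a change in C_i flips the same bit in P_i only; the keystream is unaffected. Decrypting the received ciphertext:
P1: T = 3, S = E(K, T) = 13; 4 ⊕ 13 = 9.
P2: T = 4, S = E(K, T) = 10; 10 ⊕ 10 = 0.
P3: T = 5, S = E(K, T) = 11; 1 ⊕ 11 = 10.
P4: T = 6, S = E(K, T) = 8; 4 ⊕ 8 = 12.
P5: T = 7, S = E(K, T) = 9; 7 ⊕ 9 = 14.
P6: T = 8, S = E(K, T) = 6; 15 ⊕ 6 = 9.
Blocks that differ from the original plaintext: P4.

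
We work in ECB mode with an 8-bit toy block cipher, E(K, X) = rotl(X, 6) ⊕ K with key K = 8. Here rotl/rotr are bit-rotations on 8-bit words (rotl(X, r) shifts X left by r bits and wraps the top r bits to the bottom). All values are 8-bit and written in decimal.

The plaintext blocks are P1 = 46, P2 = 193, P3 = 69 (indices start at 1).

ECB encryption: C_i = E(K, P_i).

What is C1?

C1: E(K, 46) = 131.

C1 = 131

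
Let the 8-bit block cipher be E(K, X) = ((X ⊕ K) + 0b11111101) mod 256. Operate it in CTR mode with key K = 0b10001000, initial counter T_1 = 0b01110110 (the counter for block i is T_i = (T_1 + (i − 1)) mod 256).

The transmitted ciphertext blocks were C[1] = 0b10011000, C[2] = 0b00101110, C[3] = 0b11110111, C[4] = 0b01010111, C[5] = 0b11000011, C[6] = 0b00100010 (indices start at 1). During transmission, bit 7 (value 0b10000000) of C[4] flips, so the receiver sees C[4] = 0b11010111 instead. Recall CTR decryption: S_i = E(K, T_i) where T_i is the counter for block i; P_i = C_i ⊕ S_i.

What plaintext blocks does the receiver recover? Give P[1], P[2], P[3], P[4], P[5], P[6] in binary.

P[1] = 0b01100011, P[2] = 0b11010010, P[3] = 0b00011010, P[4] = 0b00111001, P[5] = 0b00101100, P[6] = 0b11010010

Only C[4] changed, to 0b11010111. In CTR, a change in C_i flips the same bit in P_i only; the keystream is unaffected. Decrypting the received ciphertext:
P[1]: T = 0b01110110, S = E(K, T) = 0b11111011; 0b10011000 ⊕ 0b11111011 = 0b01100011.
P[2]: T = 0b01110111, S = E(K, T) = 0b11111100; 0b00101110 ⊕ 0b11111100 = 0b11010010.
P[3]: T = 0b01111000, S = E(K, T) = 0b11101101; 0b11110111 ⊕ 0b11101101 = 0b00011010.
P[4]: T = 0b01111001, S = E(K, T) = 0b11101110; 0b11010111 ⊕ 0b11101110 = 0b00111001.
P[5]: T = 0b01111010, S = E(K, T) = 0b11101111; 0b11000011 ⊕ 0b11101111 = 0b00101100.
P[6]: T = 0b01111011, S = E(K, T) = 0b11110000; 0b00100010 ⊕ 0b11110000 = 0b11010010.
Blocks that differ from the original plaintext: P[4].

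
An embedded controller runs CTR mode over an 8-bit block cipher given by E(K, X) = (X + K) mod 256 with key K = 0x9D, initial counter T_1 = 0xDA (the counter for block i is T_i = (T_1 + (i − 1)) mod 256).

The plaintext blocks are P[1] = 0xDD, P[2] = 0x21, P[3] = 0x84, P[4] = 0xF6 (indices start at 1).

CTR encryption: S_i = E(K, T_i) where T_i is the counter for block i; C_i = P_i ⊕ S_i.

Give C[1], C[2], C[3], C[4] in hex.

C[1] = 0xAA, C[2] = 0x59, C[3] = 0xFD, C[4] = 0x8C

C[1]: T = 0xDA, S = E(K, T) = 0x77; 0xDD ⊕ 0x77 = 0xAA.
C[2]: T = 0xDB, S = E(K, T) = 0x78; 0x21 ⊕ 0x78 = 0x59.
C[3]: T = 0xDC, S = E(K, T) = 0x79; 0x84 ⊕ 0x79 = 0xFD.
C[4]: T = 0xDD, S = E(K, T) = 0x7A; 0xF6 ⊕ 0x7A = 0x8C.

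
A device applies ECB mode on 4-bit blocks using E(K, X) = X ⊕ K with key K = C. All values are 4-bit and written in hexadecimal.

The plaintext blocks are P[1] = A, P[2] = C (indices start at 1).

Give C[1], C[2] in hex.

ECB encryption: C_i = E(K, P_i).
C[1]: E(K, A) = 6.
C[2]: E(K, C) = 0.

C[1] = 6, C[2] = 0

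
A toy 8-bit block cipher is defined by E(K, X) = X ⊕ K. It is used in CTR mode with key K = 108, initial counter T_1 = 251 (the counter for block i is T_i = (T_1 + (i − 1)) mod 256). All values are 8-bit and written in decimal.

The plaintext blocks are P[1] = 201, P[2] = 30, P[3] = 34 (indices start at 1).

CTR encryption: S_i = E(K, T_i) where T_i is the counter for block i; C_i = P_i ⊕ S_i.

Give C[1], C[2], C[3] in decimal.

C[1]: T = 251, S = E(K, T) = 151; 201 ⊕ 151 = 94.
C[2]: T = 252, S = E(K, T) = 144; 30 ⊕ 144 = 142.
C[3]: T = 253, S = E(K, T) = 145; 34 ⊕ 145 = 179.

C[1] = 94, C[2] = 142, C[3] = 179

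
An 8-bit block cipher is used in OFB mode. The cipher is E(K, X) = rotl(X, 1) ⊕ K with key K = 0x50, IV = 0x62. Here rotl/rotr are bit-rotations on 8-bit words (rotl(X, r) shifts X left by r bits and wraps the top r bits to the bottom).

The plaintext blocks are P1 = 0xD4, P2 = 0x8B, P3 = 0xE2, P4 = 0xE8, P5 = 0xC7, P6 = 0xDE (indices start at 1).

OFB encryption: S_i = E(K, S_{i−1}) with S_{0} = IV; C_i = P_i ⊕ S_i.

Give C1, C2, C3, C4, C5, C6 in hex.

C1 = 0x40, C2 = 0xF2, C3 = 0x40, C4 = 0xFD, C5 = 0xBD, C6 = 0x7A

C1: S = E(K, 0x62) = 0x94; 0xD4 ⊕ 0x94 = 0x40.
C2: S = E(K, 0x94) = 0x79; 0x8B ⊕ 0x79 = 0xF2.
C3: S = E(K, 0x79) = 0xA2; 0xE2 ⊕ 0xA2 = 0x40.
C4: S = E(K, 0xA2) = 0x15; 0xE8 ⊕ 0x15 = 0xFD.
C5: S = E(K, 0x15) = 0x7A; 0xC7 ⊕ 0x7A = 0xBD.
C6: S = E(K, 0x7A) = 0xA4; 0xDE ⊕ 0xA4 = 0x7A.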